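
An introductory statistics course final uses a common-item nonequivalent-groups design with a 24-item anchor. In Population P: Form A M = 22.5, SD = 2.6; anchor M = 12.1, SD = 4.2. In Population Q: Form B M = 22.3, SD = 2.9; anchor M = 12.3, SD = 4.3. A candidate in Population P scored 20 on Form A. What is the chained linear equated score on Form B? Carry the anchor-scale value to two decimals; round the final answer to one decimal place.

Form A → anchor (Population P): v = (4.2/2.6)(20 − 22.5) + 12.1 = 8.06
anchor → Form B (Population Q): y = (2.9/4.3)(8.06 − 12.3) + 22.3 = 19.4

19.4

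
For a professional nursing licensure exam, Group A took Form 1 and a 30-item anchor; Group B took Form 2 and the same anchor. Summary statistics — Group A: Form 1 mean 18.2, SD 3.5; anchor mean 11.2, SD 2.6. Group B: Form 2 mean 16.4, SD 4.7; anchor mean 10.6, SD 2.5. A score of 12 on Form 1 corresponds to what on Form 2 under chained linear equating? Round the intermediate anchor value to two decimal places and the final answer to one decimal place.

Form 1 → anchor (Group A): v = (2.6/3.5)(12 − 18.2) + 11.2 = 6.59
anchor → Form 2 (Group B): y = (4.7/2.5)(6.59 − 10.6) + 16.4 = 8.9

8.9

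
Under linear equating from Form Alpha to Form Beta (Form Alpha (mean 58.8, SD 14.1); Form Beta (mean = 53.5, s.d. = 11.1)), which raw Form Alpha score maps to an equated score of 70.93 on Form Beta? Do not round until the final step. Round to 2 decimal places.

Invert y = (SD_Y/SD_X)(x − M_X) + M_Y:
x = (SD_X/SD_Y)(y − M_Y) + M_X = (14.1/11.1)(70.93 − 53.5) + 58.8
x = 1.270270 × 17.430 + 58.8 = 80.94

80.94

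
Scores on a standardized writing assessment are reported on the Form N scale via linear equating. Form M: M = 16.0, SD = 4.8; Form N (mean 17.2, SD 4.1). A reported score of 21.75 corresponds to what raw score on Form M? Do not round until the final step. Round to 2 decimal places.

21.33

Invert y = (SD_Y/SD_X)(x − M_X) + M_Y:
x = (SD_X/SD_Y)(y − M_Y) + M_X = (4.8/4.1)(21.75 − 17.2) + 16.0
x = 1.170732 × 4.550 + 16.0 = 21.33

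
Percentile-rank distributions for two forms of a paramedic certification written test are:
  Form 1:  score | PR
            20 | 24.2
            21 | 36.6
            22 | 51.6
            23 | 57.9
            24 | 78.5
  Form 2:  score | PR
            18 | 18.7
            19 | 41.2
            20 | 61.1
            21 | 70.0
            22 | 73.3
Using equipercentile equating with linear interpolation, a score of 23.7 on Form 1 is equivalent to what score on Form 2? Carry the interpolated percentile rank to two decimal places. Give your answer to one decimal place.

21.7

PR of 23.7 on Form 1: 57.9 + (23.7 − 23)/(24 − 23) × (78.5 − 57.9) = 72.32
On Form 2, PR 72.32 falls between score 21 (PR 70.0) and 22 (PR 73.3).
Interpolate: 21 + (72.32 − 70.0)/(73.3 − 70.0) × (22 − 21) = 21.7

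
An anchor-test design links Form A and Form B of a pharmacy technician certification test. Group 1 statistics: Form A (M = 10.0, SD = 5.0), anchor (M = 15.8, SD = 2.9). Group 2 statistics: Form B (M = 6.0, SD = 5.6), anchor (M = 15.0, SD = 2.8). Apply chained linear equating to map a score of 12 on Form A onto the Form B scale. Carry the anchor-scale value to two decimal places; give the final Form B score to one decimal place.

Form A → anchor (Group 1): v = (2.9/5.0)(12 − 10.0) + 15.8 = 16.96
anchor → Form B (Group 2): y = (5.6/2.8)(16.96 − 15.0) + 6.0 = 9.9

9.9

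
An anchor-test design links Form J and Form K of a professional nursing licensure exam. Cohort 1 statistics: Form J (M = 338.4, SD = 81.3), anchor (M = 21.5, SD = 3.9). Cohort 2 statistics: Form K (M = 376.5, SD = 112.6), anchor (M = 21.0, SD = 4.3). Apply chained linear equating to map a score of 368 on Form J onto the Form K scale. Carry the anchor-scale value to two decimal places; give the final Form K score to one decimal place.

Form J → anchor (Cohort 1): v = (3.9/81.3)(368 − 338.4) + 21.5 = 22.92
anchor → Form K (Cohort 2): y = (112.6/4.3)(22.92 − 21.0) + 376.5 = 426.8

426.8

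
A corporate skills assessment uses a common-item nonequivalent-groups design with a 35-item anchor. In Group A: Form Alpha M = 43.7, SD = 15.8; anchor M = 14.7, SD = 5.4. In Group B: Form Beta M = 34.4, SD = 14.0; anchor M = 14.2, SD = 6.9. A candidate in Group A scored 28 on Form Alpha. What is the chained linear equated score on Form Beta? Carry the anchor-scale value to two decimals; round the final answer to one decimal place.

Form Alpha → anchor (Group A): v = (5.4/15.8)(28 − 43.7) + 14.7 = 9.33
anchor → Form Beta (Group B): y = (14.0/6.9)(9.33 − 14.2) + 34.4 = 24.5

24.5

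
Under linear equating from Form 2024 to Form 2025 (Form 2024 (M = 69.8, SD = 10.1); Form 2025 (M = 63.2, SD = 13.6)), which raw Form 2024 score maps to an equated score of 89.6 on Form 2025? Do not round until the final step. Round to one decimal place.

Invert y = (SD_Y/SD_X)(x − M_X) + M_Y:
x = (SD_X/SD_Y)(y − M_Y) + M_X = (10.1/13.6)(89.6 − 63.2) + 69.8
x = 0.742647 × 26.400 + 69.8 = 89.4

89.4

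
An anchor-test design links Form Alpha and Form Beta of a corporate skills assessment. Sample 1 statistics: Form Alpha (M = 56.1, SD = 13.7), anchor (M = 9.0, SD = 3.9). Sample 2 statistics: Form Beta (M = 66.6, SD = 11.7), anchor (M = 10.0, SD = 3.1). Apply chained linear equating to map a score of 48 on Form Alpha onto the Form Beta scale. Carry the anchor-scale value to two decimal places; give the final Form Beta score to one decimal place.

Form Alpha → anchor (Sample 1): v = (3.9/13.7)(48 − 56.1) + 9.0 = 6.69
anchor → Form Beta (Sample 2): y = (11.7/3.1)(6.69 − 10.0) + 66.6 = 54.1

54.1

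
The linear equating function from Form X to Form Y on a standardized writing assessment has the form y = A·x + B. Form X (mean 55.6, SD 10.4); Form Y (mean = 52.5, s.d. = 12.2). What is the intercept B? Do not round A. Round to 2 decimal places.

-12.72

A = SD_Y / SD_X = 12.2 / 10.4 = 1.173077
B = M_Y − A·M_X = 52.5 − 1.173077 × 55.6 = -12.72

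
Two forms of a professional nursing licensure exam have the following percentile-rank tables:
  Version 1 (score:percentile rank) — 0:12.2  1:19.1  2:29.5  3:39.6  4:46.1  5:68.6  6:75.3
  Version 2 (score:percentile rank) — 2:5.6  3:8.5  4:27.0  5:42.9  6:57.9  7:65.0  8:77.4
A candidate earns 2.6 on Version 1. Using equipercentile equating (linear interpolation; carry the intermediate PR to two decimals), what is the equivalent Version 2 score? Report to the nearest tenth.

4.5

PR of 2.6 on Version 1: 29.5 + (2.6 − 2)/(3 − 2) × (39.6 − 29.5) = 35.56
On Version 2, PR 35.56 falls between score 4 (PR 27.0) and 5 (PR 42.9).
Interpolate: 4 + (35.56 − 27.0)/(42.9 − 27.0) × (5 − 4) = 4.5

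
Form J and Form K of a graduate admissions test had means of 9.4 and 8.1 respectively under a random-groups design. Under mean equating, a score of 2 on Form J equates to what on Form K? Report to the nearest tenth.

Mean equating: y = x + (M_Y − M_X) = 2 + (8.1 − 9.4) = 0.7

0.7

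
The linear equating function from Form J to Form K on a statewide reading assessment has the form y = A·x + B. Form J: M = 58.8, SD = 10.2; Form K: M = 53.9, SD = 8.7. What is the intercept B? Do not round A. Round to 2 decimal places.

A = SD_Y / SD_X = 8.7 / 10.2 = 0.852941
B = M_Y − A·M_X = 53.9 − 0.852941 × 58.8 = 3.75

3.75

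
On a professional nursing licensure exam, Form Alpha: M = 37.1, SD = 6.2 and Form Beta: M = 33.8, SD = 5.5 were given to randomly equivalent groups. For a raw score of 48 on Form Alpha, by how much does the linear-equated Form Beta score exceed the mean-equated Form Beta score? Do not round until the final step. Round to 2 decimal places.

Mean-equated: 48 + (33.8 − 37.1) = 44.70
Linear-equated: (5.5/6.2)(48 − 37.1) + 33.8 = 43.469
Difference = 43.469 − 44.70 = -1.23

-1.23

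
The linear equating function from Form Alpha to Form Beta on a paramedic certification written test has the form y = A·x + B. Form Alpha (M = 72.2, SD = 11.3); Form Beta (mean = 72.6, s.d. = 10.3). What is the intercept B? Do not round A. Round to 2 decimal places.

6.79

A = SD_Y / SD_X = 10.3 / 11.3 = 0.911504
B = M_Y − A·M_X = 72.6 − 0.911504 × 72.2 = 6.79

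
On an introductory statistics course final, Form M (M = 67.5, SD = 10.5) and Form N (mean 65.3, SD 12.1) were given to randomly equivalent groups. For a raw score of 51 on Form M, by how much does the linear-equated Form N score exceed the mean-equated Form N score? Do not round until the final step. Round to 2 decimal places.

Mean-equated: 51 + (65.3 − 67.5) = 48.80
Linear-equated: (12.1/10.5)(51 − 67.5) + 65.3 = 46.286
Difference = 46.286 − 48.80 = -2.51

-2.51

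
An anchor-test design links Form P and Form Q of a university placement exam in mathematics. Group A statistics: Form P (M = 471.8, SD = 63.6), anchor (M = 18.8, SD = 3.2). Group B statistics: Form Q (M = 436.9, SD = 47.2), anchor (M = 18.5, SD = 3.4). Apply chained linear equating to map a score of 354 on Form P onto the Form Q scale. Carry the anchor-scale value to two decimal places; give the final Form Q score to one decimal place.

Form P → anchor (Group A): v = (3.2/63.6)(354 − 471.8) + 18.8 = 12.87
anchor → Form Q (Group B): y = (47.2/3.4)(12.87 − 18.5) + 436.9 = 358.7

358.7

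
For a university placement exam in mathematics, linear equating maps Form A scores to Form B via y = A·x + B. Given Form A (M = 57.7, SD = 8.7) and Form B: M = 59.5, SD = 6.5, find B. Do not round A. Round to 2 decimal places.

A = SD_Y / SD_X = 6.5 / 8.7 = 0.747126
B = M_Y − A·M_X = 59.5 − 0.747126 × 57.7 = 16.39

16.39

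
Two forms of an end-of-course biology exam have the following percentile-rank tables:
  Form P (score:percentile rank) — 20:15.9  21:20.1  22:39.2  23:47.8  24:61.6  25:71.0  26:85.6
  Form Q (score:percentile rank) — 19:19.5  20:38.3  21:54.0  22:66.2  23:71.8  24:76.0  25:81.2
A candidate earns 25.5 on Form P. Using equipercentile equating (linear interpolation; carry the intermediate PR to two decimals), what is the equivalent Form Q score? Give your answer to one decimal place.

PR of 25.5 on Form P: 71.0 + (25.5 − 25)/(26 − 25) × (85.6 − 71.0) = 78.30
On Form Q, PR 78.30 falls between score 24 (PR 76.0) and 25 (PR 81.2).
Interpolate: 24 + (78.30 − 76.0)/(81.2 − 76.0) × (25 − 24) = 24.4

24.4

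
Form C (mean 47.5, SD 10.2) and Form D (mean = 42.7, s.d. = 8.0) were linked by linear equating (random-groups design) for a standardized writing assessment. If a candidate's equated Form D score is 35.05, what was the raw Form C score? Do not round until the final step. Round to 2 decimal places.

Invert y = (SD_Y/SD_X)(x − M_X) + M_Y:
x = (SD_X/SD_Y)(y − M_Y) + M_X = (10.2/8.0)(35.05 − 42.7) + 47.5
x = 1.275000 × -7.650 + 47.5 = 37.75

37.75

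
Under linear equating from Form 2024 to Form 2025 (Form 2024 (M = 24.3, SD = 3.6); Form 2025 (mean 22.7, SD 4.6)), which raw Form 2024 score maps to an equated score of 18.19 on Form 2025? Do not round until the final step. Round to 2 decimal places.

20.77

Invert y = (SD_Y/SD_X)(x − M_X) + M_Y:
x = (SD_X/SD_Y)(y − M_Y) + M_X = (3.6/4.6)(18.19 − 22.7) + 24.3
x = 0.782609 × -4.510 + 24.3 = 20.77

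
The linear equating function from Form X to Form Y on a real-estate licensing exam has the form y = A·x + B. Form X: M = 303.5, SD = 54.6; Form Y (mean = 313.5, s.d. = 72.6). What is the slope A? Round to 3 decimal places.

A = SD_Y / SD_X = 72.6 / 54.6 = 1.330

1.330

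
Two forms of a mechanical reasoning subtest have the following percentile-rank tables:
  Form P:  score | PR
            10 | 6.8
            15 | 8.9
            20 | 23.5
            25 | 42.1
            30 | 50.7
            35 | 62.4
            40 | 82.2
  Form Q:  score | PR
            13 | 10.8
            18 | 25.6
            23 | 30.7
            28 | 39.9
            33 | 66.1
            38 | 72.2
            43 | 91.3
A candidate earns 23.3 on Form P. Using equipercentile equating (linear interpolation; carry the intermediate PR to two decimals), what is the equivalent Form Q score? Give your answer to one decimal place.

PR of 23.3 on Form P: 23.5 + (23.3 − 20)/(25 − 20) × (42.1 − 23.5) = 35.78
On Form Q, PR 35.78 falls between score 23 (PR 30.7) and 28 (PR 39.9).
Interpolate: 23 + (35.78 − 30.7)/(39.9 − 30.7) × (28 − 23) = 25.8

25.8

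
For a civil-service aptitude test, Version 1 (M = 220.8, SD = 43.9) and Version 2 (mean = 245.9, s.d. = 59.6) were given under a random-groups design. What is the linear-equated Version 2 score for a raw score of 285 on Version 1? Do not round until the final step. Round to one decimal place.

Linear equating: y = (SD_Y/SD_X)(x − M_X) + M_Y
y = (59.6/43.9)(285 − 220.8) + 245.9
y = 1.357631 × 64.2 + 245.9 = 87.1599 + 245.9 = 333.1

333.1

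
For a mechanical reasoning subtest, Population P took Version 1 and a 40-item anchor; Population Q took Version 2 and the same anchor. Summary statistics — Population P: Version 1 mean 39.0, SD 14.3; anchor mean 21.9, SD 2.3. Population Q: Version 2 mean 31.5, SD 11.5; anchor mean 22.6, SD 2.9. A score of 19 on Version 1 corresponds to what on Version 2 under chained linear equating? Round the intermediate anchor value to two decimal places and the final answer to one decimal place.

16.0

Version 1 → anchor (Population P): v = (2.3/14.3)(19 − 39.0) + 21.9 = 18.68
anchor → Version 2 (Population Q): y = (11.5/2.9)(18.68 − 22.6) + 31.5 = 16.0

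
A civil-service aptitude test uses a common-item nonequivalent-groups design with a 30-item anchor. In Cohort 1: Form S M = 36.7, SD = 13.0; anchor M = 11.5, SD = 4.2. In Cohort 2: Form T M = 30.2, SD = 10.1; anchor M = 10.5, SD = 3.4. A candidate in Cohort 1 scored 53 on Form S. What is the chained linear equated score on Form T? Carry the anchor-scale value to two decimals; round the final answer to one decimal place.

Form S → anchor (Cohort 1): v = (4.2/13.0)(53 − 36.7) + 11.5 = 16.77
anchor → Form T (Cohort 2): y = (10.1/3.4)(16.77 − 10.5) + 30.2 = 48.8

48.8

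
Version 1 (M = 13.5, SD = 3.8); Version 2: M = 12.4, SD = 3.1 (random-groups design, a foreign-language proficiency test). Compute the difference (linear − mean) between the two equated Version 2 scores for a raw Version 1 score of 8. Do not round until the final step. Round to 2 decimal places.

1.01

Mean-equated: 8 + (12.4 − 13.5) = 6.90
Linear-equated: (3.1/3.8)(8 − 13.5) + 12.4 = 7.913
Difference = 7.913 − 6.90 = 1.01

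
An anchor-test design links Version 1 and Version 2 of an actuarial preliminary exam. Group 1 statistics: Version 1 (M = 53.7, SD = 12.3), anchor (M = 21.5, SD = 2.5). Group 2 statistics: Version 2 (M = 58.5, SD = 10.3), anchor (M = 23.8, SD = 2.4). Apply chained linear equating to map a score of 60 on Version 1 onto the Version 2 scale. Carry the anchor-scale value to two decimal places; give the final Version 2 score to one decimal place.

54.1

Version 1 → anchor (Group 1): v = (2.5/12.3)(60 − 53.7) + 21.5 = 22.78
anchor → Version 2 (Group 2): y = (10.3/2.4)(22.78 − 23.8) + 58.5 = 54.1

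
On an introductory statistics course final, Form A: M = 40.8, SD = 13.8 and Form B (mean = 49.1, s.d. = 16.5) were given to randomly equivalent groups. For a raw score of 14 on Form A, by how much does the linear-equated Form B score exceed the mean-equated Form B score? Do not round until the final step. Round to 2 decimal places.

Mean-equated: 14 + (49.1 − 40.8) = 22.30
Linear-equated: (16.5/13.8)(14 − 40.8) + 49.1 = 17.057
Difference = 17.057 − 22.30 = -5.24

-5.24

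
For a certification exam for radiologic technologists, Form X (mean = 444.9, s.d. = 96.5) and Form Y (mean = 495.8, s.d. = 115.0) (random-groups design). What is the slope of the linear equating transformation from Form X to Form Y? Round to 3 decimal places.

A = SD_Y / SD_X = 115.0 / 96.5 = 1.192

1.192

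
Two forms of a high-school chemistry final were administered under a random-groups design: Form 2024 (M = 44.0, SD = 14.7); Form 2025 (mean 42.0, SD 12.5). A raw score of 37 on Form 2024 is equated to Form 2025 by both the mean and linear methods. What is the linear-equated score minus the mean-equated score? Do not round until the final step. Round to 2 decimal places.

Mean-equated: 37 + (42.0 − 44.0) = 35.00
Linear-equated: (12.5/14.7)(37 − 44.0) + 42.0 = 36.048
Difference = 36.048 − 35.00 = 1.05

1.05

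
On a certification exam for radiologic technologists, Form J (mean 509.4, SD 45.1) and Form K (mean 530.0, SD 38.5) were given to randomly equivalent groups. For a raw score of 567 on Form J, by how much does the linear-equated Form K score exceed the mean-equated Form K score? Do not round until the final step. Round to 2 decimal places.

Mean-equated: 567 + (530.0 − 509.4) = 587.60
Linear-equated: (38.5/45.1)(567 − 509.4) + 530.0 = 579.171
Difference = 579.171 − 587.60 = -8.43

-8.43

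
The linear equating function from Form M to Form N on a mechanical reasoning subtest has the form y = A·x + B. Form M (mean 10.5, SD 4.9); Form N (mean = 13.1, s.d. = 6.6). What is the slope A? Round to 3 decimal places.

A = SD_Y / SD_X = 6.6 / 4.9 = 1.347

1.347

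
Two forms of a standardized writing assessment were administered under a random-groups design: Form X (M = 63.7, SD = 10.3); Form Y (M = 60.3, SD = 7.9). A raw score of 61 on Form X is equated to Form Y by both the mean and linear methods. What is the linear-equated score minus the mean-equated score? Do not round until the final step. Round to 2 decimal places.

Mean-equated: 61 + (60.3 − 63.7) = 57.60
Linear-equated: (7.9/10.3)(61 − 63.7) + 60.3 = 58.229
Difference = 58.229 − 57.60 = 0.63

0.63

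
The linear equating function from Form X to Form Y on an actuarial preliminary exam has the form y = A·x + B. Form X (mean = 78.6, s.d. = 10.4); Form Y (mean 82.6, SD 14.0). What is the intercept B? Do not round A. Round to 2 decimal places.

-23.21

A = SD_Y / SD_X = 14.0 / 10.4 = 1.346154
B = M_Y − A·M_X = 82.6 − 1.346154 × 78.6 = -23.21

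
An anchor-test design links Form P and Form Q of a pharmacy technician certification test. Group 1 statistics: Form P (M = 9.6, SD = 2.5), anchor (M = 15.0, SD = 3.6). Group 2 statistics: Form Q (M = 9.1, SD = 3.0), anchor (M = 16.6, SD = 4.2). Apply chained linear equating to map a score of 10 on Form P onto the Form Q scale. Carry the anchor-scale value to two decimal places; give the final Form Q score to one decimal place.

Form P → anchor (Group 1): v = (3.6/2.5)(10 − 9.6) + 15.0 = 15.58
anchor → Form Q (Group 2): y = (3.0/4.2)(15.58 − 16.6) + 9.1 = 8.4

8.4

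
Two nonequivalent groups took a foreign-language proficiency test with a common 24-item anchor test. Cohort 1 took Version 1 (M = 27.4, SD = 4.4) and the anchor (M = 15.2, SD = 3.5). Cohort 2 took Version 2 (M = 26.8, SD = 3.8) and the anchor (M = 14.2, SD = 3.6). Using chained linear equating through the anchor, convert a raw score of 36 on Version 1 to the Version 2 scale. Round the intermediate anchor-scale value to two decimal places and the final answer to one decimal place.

Version 1 → anchor (Cohort 1): v = (3.5/4.4)(36 − 27.4) + 15.2 = 22.04
anchor → Version 2 (Cohort 2): y = (3.8/3.6)(22.04 − 14.2) + 26.8 = 35.1

35.1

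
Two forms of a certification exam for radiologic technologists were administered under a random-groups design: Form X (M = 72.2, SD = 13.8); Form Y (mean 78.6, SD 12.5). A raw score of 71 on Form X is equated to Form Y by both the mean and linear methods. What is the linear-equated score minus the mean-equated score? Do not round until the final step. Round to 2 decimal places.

0.11

Mean-equated: 71 + (78.6 − 72.2) = 77.40
Linear-equated: (12.5/13.8)(71 − 72.2) + 78.6 = 77.513
Difference = 77.513 − 77.40 = 0.11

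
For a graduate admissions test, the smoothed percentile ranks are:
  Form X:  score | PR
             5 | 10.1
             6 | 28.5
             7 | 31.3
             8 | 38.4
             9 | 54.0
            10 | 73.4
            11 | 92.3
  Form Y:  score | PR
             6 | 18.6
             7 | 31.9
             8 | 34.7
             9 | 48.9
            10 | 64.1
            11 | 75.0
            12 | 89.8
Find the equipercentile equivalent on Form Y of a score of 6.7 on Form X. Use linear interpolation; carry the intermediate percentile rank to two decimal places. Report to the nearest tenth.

PR of 6.7 on Form X: 28.5 + (6.7 − 6)/(7 − 6) × (31.3 − 28.5) = 30.46
On Form Y, PR 30.46 falls between score 6 (PR 18.6) and 7 (PR 31.9).
Interpolate: 6 + (30.46 − 18.6)/(31.9 − 18.6) × (7 − 6) = 6.9

6.9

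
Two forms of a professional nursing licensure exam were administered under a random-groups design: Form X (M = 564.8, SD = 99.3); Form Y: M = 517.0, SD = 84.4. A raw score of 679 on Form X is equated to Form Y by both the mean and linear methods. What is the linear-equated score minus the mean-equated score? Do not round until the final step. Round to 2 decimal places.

-17.14

Mean-equated: 679 + (517.0 − 564.8) = 631.20
Linear-equated: (84.4/99.3)(679 − 564.8) + 517.0 = 614.064
Difference = 614.064 − 631.20 = -17.14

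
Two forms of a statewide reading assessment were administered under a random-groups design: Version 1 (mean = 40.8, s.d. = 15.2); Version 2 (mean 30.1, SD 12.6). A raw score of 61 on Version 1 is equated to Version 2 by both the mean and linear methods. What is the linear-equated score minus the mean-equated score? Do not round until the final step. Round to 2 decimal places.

Mean-equated: 61 + (30.1 − 40.8) = 50.30
Linear-equated: (12.6/15.2)(61 − 40.8) + 30.1 = 46.845
Difference = 46.845 − 50.30 = -3.46

-3.46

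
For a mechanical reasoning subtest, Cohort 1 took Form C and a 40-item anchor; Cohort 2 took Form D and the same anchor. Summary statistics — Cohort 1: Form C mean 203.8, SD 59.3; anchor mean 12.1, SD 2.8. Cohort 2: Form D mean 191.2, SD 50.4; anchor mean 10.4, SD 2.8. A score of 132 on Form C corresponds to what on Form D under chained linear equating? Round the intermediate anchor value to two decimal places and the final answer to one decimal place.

Form C → anchor (Cohort 1): v = (2.8/59.3)(132 − 203.8) + 12.1 = 8.71
anchor → Form D (Cohort 2): y = (50.4/2.8)(8.71 − 10.4) + 191.2 = 160.8

160.8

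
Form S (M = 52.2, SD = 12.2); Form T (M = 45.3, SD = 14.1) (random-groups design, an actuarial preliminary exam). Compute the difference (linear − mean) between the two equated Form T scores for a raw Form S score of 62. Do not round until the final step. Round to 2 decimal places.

Mean-equated: 62 + (45.3 − 52.2) = 55.10
Linear-equated: (14.1/12.2)(62 − 52.2) + 45.3 = 56.626
Difference = 56.626 − 55.10 = 1.53

1.53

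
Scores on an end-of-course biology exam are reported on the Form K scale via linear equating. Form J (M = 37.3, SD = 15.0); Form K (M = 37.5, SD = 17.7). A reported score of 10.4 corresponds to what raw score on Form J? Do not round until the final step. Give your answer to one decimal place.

14.3

Invert y = (SD_Y/SD_X)(x − M_X) + M_Y:
x = (SD_X/SD_Y)(y − M_Y) + M_X = (15.0/17.7)(10.4 − 37.5) + 37.3
x = 0.847458 × -27.100 + 37.3 = 14.3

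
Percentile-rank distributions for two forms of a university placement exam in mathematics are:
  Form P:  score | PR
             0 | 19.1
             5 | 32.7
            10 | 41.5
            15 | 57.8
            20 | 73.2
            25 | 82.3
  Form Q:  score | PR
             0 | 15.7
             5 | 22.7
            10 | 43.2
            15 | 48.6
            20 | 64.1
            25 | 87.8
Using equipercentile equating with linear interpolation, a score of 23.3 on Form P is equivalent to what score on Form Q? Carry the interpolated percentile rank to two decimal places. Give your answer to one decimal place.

23.2

PR of 23.3 on Form P: 73.2 + (23.3 − 20)/(25 − 20) × (82.3 − 73.2) = 79.21
On Form Q, PR 79.21 falls between score 20 (PR 64.1) and 25 (PR 87.8).
Interpolate: 20 + (79.21 − 64.1)/(87.8 − 64.1) × (25 − 20) = 23.2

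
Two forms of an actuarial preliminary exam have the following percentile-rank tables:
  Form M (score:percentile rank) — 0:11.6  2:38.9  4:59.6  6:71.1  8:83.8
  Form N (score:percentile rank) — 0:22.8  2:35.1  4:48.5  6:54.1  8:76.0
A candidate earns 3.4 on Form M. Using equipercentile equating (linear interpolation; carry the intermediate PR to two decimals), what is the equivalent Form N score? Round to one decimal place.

5.7

PR of 3.4 on Form M: 38.9 + (3.4 − 2)/(4 − 2) × (59.6 − 38.9) = 53.39
On Form N, PR 53.39 falls between score 4 (PR 48.5) and 6 (PR 54.1).
Interpolate: 4 + (53.39 − 48.5)/(54.1 − 48.5) × (6 − 4) = 5.7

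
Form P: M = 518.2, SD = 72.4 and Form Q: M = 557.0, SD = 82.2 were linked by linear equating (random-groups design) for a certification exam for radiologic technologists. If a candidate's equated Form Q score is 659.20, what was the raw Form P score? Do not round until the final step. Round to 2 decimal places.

608.22

Invert y = (SD_Y/SD_X)(x − M_X) + M_Y:
x = (SD_X/SD_Y)(y − M_Y) + M_X = (72.4/82.2)(659.20 − 557.0) + 518.2
x = 0.880779 × 102.200 + 518.2 = 608.22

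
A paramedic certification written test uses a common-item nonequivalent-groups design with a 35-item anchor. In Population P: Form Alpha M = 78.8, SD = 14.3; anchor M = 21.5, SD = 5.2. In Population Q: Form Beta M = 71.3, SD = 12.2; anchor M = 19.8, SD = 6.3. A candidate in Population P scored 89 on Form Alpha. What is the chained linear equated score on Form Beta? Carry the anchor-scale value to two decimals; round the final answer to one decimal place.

Form Alpha → anchor (Population P): v = (5.2/14.3)(89 − 78.8) + 21.5 = 25.21
anchor → Form Beta (Population Q): y = (12.2/6.3)(25.21 − 19.8) + 71.3 = 81.8

81.8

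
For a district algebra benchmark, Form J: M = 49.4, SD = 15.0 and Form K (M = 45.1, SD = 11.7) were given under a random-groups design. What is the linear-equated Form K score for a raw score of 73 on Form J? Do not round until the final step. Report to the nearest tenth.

63.5

Linear equating: y = (SD_Y/SD_X)(x − M_X) + M_Y
y = (11.7/15.0)(73 − 49.4) + 45.1
y = 0.780000 × 23.6 + 45.1 = 18.4080 + 45.1 = 63.5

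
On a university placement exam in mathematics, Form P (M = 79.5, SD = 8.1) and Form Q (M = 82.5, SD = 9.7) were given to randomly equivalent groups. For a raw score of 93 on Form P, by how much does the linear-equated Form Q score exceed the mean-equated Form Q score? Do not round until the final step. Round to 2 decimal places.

Mean-equated: 93 + (82.5 − 79.5) = 96.00
Linear-equated: (9.7/8.1)(93 − 79.5) + 82.5 = 98.667
Difference = 98.667 − 96.00 = 2.67

2.67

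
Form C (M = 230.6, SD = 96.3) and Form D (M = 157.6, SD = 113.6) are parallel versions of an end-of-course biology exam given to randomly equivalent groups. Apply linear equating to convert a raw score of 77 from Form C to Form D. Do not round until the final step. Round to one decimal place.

-23.6

Linear equating: y = (SD_Y/SD_X)(x − M_X) + M_Y
y = (113.6/96.3)(77 − 230.6) + 157.6
y = 1.179647 × -153.6 + 157.6 = -181.1938 + 157.6 = -23.6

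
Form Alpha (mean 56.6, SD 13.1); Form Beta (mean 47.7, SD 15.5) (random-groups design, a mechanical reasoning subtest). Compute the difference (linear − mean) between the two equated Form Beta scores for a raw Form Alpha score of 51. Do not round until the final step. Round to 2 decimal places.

-1.03

Mean-equated: 51 + (47.7 − 56.6) = 42.10
Linear-equated: (15.5/13.1)(51 − 56.6) + 47.7 = 41.074
Difference = 41.074 − 42.10 = -1.03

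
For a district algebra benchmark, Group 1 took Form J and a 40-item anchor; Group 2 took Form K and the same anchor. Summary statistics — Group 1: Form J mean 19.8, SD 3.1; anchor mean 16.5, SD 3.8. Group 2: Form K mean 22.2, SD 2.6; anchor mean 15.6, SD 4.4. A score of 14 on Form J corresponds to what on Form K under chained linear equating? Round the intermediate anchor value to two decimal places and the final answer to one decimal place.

Form J → anchor (Group 1): v = (3.8/3.1)(14 − 19.8) + 16.5 = 9.39
anchor → Form K (Group 2): y = (2.6/4.4)(9.39 − 15.6) + 22.2 = 18.5

18.5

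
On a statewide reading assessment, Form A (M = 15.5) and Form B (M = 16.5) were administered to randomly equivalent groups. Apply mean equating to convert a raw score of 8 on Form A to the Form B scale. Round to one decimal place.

9.0

Mean equating: y = x + (M_Y − M_X) = 8 + (16.5 − 15.5) = 9.0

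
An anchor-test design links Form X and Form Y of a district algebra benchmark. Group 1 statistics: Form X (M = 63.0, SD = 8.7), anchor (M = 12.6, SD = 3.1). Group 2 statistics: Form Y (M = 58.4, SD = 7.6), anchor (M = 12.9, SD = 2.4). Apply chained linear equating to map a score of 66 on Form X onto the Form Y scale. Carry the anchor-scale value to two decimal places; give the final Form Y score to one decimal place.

60.8

Form X → anchor (Group 1): v = (3.1/8.7)(66 − 63.0) + 12.6 = 13.67
anchor → Form Y (Group 2): y = (7.6/2.4)(13.67 − 12.9) + 58.4 = 60.8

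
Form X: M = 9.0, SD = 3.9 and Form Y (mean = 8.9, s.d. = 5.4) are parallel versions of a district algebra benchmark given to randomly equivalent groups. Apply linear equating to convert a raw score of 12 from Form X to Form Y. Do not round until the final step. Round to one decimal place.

13.1

Linear equating: y = (SD_Y/SD_X)(x − M_X) + M_Y
y = (5.4/3.9)(12 − 9.0) + 8.9
y = 1.384615 × 3.0 + 8.9 = 4.1538 + 8.9 = 13.1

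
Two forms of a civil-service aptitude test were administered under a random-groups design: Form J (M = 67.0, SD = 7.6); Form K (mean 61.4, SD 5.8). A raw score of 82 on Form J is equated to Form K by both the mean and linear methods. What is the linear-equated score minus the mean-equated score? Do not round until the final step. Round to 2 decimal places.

Mean-equated: 82 + (61.4 − 67.0) = 76.40
Linear-equated: (5.8/7.6)(82 − 67.0) + 61.4 = 72.847
Difference = 72.847 − 76.40 = -3.55

-3.55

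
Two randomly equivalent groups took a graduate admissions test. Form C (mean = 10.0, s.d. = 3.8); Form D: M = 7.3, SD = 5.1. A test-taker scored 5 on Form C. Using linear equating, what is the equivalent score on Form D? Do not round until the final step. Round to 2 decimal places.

Linear equating: y = (SD_Y/SD_X)(x − M_X) + M_Y
y = (5.1/3.8)(5 − 10.0) + 7.3
y = 1.342105 × -5.0 + 7.3 = -6.7105 + 7.3 = 0.59

0.59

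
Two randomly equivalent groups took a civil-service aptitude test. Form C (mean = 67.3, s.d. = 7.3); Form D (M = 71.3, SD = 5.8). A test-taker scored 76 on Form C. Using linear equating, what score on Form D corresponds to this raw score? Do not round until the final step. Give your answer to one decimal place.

Linear equating: y = (SD_Y/SD_X)(x − M_X) + M_Y
y = (5.8/7.3)(76 − 67.3) + 71.3
y = 0.794521 × 8.7 + 71.3 = 6.9123 + 71.3 = 78.2

78.2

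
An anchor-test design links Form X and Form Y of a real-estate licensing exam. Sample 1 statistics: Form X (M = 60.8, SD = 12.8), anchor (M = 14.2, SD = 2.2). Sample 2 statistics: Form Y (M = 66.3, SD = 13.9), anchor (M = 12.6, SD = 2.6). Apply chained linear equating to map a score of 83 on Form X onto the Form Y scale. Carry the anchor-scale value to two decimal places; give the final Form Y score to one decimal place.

Form X → anchor (Sample 1): v = (2.2/12.8)(83 − 60.8) + 14.2 = 18.02
anchor → Form Y (Sample 2): y = (13.9/2.6)(18.02 − 12.6) + 66.3 = 95.3

95.3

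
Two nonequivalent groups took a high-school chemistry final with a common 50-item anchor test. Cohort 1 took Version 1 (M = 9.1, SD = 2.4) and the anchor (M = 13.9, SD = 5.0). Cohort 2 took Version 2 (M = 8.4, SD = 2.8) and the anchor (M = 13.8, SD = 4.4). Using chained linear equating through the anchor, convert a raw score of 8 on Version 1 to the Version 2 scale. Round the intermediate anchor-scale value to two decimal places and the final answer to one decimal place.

Version 1 → anchor (Cohort 1): v = (5.0/2.4)(8 − 9.1) + 13.9 = 11.61
anchor → Version 2 (Cohort 2): y = (2.8/4.4)(11.61 − 13.8) + 8.4 = 7.0

7.0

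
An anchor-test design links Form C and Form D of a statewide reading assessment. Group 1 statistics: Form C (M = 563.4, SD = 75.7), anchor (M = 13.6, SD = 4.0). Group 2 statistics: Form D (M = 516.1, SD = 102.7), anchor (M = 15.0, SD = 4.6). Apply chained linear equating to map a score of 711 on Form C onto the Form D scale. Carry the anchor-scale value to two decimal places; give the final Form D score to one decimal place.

Form C → anchor (Group 1): v = (4.0/75.7)(711 − 563.4) + 13.6 = 21.40
anchor → Form D (Group 2): y = (102.7/4.6)(21.40 − 15.0) + 516.1 = 659.0

659.0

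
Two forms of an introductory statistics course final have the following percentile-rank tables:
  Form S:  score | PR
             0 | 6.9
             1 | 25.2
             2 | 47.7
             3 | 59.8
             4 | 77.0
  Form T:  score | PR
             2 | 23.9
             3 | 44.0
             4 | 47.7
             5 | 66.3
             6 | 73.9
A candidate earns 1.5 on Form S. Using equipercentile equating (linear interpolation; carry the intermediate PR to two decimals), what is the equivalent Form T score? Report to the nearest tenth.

2.6

PR of 1.5 on Form S: 25.2 + (1.5 − 1)/(2 − 1) × (47.7 − 25.2) = 36.45
On Form T, PR 36.45 falls between score 2 (PR 23.9) and 3 (PR 44.0).
Interpolate: 2 + (36.45 − 23.9)/(44.0 − 23.9) × (3 − 2) = 2.6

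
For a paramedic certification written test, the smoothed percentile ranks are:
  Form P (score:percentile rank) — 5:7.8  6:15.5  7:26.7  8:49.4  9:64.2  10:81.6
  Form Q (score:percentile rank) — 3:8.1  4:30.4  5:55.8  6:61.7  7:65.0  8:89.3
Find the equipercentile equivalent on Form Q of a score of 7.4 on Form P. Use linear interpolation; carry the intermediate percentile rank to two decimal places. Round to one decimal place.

PR of 7.4 on Form P: 26.7 + (7.4 − 7)/(8 − 7) × (49.4 − 26.7) = 35.78
On Form Q, PR 35.78 falls between score 4 (PR 30.4) and 5 (PR 55.8).
Interpolate: 4 + (35.78 − 30.4)/(55.8 − 30.4) × (5 − 4) = 4.2

4.2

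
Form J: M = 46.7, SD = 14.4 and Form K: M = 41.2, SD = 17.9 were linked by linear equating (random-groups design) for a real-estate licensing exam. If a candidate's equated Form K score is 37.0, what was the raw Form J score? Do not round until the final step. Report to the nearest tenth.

Invert y = (SD_Y/SD_X)(x − M_X) + M_Y:
x = (SD_X/SD_Y)(y − M_Y) + M_X = (14.4/17.9)(37.0 − 41.2) + 46.7
x = 0.804469 × -4.200 + 46.7 = 43.3

43.3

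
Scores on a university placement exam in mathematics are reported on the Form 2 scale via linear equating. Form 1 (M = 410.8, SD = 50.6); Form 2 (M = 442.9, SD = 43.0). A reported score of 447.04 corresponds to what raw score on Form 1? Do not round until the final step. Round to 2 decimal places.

Invert y = (SD_Y/SD_X)(x − M_X) + M_Y:
x = (SD_X/SD_Y)(y − M_Y) + M_X = (50.6/43.0)(447.04 − 442.9) + 410.8
x = 1.176744 × 4.140 + 410.8 = 415.67

415.67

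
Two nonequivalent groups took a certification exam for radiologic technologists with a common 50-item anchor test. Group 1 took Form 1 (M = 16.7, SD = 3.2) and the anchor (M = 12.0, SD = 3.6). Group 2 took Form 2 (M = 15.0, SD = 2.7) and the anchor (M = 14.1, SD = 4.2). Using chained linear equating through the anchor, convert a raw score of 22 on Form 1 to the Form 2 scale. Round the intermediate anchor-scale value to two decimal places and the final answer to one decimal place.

Form 1 → anchor (Group 1): v = (3.6/3.2)(22 − 16.7) + 12.0 = 17.96
anchor → Form 2 (Group 2): y = (2.7/4.2)(17.96 − 14.1) + 15.0 = 17.5

17.5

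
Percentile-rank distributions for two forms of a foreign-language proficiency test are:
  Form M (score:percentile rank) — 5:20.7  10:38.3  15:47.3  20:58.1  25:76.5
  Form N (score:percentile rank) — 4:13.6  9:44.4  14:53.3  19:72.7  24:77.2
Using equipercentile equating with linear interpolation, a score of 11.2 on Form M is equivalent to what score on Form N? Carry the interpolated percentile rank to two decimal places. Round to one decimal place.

PR of 11.2 on Form M: 38.3 + (11.2 − 10)/(15 − 10) × (47.3 − 38.3) = 40.46
On Form N, PR 40.46 falls between score 4 (PR 13.6) and 9 (PR 44.4).
Interpolate: 4 + (40.46 − 13.6)/(44.4 − 13.6) × (9 − 4) = 8.4

8.4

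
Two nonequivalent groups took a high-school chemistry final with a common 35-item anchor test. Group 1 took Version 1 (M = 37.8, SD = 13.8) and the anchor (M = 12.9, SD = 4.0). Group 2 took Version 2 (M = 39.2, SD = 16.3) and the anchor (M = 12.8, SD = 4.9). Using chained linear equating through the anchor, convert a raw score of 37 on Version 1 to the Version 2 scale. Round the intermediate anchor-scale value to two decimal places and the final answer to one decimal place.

Version 1 → anchor (Group 1): v = (4.0/13.8)(37 − 37.8) + 12.9 = 12.67
anchor → Version 2 (Group 2): y = (16.3/4.9)(12.67 − 12.8) + 39.2 = 38.8

38.8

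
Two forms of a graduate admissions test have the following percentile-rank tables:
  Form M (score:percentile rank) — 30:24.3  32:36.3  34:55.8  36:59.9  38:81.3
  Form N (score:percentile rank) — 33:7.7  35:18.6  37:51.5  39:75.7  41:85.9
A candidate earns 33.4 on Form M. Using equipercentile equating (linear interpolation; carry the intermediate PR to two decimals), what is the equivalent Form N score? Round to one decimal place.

36.9

PR of 33.4 on Form M: 36.3 + (33.4 − 32)/(34 − 32) × (55.8 − 36.3) = 49.95
On Form N, PR 49.95 falls between score 35 (PR 18.6) and 37 (PR 51.5).
Interpolate: 35 + (49.95 − 18.6)/(51.5 − 18.6) × (37 − 35) = 36.9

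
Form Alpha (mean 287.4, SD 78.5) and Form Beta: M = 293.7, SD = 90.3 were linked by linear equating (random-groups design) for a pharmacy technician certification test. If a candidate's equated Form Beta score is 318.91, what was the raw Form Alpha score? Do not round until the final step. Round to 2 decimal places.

Invert y = (SD_Y/SD_X)(x − M_X) + M_Y:
x = (SD_X/SD_Y)(y − M_Y) + M_X = (78.5/90.3)(318.91 − 293.7) + 287.4
x = 0.869324 × 25.210 + 287.4 = 309.32

309.32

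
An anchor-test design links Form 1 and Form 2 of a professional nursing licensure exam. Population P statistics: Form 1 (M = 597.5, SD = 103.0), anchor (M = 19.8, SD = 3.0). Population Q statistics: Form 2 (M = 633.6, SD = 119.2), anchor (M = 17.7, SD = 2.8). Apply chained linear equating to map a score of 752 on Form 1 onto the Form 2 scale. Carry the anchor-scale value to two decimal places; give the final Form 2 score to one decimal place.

Form 1 → anchor (Population P): v = (3.0/103.0)(752 − 597.5) + 19.8 = 24.30
anchor → Form 2 (Population Q): y = (119.2/2.8)(24.30 − 17.7) + 633.6 = 914.6

914.6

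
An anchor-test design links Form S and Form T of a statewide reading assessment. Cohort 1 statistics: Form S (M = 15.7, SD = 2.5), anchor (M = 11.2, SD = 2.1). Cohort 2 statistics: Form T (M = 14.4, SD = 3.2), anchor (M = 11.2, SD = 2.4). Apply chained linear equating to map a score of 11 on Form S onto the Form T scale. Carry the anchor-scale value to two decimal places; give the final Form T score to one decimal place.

Form S → anchor (Cohort 1): v = (2.1/2.5)(11 − 15.7) + 11.2 = 7.25
anchor → Form T (Cohort 2): y = (3.2/2.4)(7.25 − 11.2) + 14.4 = 9.1

9.1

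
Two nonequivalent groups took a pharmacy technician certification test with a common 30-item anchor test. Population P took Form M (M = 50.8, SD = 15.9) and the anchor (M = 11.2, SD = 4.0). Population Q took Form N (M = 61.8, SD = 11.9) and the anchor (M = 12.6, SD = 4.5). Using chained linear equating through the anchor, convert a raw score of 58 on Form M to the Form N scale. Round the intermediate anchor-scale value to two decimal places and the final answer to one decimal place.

Form M → anchor (Population P): v = (4.0/15.9)(58 − 50.8) + 11.2 = 13.01
anchor → Form N (Population Q): y = (11.9/4.5)(13.01 − 12.6) + 61.8 = 62.9

62.9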